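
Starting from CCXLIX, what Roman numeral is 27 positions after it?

CCXLIX = 249
249 + 27 = 276

CCLXXVI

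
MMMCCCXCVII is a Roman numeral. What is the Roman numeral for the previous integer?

MMMCCCXCVII = 3397, so the previous integer is 3397 - 1 = 3396

MMMCCCXCVI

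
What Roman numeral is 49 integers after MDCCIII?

MDCCIII = 1703
1703 + 49 = 1752

MDCCLII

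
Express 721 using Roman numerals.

Convert 721 to Roman numerals:
  721 contains 1×500 (D)
  221 contains 2×100 (CC)
  21 contains 2×10 (XX)
  1 contains 1×1 (I)

DCCXXI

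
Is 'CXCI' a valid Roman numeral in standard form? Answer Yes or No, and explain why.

'CXCI': Check the rules: uses only the symbols I, V, X, L, C, D, M; no symbol is repeated more than three times in a row; V, L and D each appear at most once; the only place a smaller symbol precedes a larger one is the allowed subtractive pair XC, the symbol right after such a pair (if any) is smaller than the pair's first symbol, and otherwise the values never increase from left to right. Value: C (100) + XC (90) + I (1) = 191. So it is a valid standard Roman numeral.

Yes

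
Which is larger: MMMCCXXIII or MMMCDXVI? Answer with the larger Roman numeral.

MMMCCXXIII = 3223
MMMCDXVI = 3416
3416 is larger

MMMCDXVI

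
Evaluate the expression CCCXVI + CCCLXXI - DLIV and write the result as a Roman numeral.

CCCXVI = 316, CCCLXXI = 371, DLIV = 554
316 + 371 = 687
687 - 554 = 133

CXXXIII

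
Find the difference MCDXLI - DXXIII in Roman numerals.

MCDXLI = 1441
DXXIII = 523
1441 - 523 = 918

CMXVIII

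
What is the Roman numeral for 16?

Convert 16 to Roman numerals:
  16 contains 1×10 (X)
  6 contains 1×5 (V)
  1 contains 1×1 (I)

XVI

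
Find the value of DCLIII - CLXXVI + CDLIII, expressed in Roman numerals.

DCLIII = 653, CLXXVI = 176, CDLIII = 453
653 - 176 = 477
477 + 453 = 930

CMXXX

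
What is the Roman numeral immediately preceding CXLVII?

CXLVII = 147; previous is 146

CXLVI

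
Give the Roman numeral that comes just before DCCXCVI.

DCCXCVI = 796; previous is 795

DCCXCV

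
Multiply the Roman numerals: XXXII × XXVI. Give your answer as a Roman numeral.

XXXII = 32
XXVI = 26
32 × 26 = 832

DCCCXXXII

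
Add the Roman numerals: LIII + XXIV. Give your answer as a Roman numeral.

LIII = 53
XXIV = 24
53 + 24 = 77

LXXVII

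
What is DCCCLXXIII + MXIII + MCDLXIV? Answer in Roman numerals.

DCCCLXXIII = 873, MXIII = 1013, MCDLXIV = 1464
873 + 1013 = 1886
1886 + 1464 = 3350

MMMCCCL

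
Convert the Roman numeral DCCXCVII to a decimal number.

DCCXCVII: D=500, C=100, C=100, XC=90, V=5, I=1, I=1
500 + 100 + 100 + 90 + 5 + 1 + 1 = 797

797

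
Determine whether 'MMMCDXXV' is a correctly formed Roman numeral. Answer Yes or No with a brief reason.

'MMMCDXXV': Check the rules: uses only the symbols I, V, X, L, C, D, M; no symbol is repeated more than three times in a row; V, L and D each appear at most once; the only place a smaller symbol precedes a larger one is the allowed subtractive pair CD, the symbol right after such a pair (if any) is smaller than the pair's first symbol, and otherwise the values never increase from left to right. Value: M (1000) + M (1000) + M (1000) + CD (400) + X (10) + X (10) + V (5) = 3425. So it is a valid standard Roman numeral.

Yes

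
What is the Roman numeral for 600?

Convert 600 to Roman numerals:
  600 contains 1×500 (D)
  100 contains 1×100 (C)

DC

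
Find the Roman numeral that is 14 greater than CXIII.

CXIII = 113
113 + 14 = 127

CXXVII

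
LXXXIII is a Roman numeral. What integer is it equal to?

LXXXIII: L=50, X=10, X=10, X=10, I=1, I=1, I=1
50 + 10 + 10 + 10 + 1 + 1 + 1 = 83

83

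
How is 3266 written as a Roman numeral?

Convert 3266 to Roman numerals:
  3266 contains 3×1000 (MMM)
  266 contains 2×100 (CC)
  66 contains 1×50 (L)
  16 contains 1×10 (X)
  6 contains 1×5 (V)
  1 contains 1×1 (I)

MMMCCLXVI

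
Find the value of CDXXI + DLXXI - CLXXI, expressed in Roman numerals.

CDXXI = 421, DLXXI = 571, CLXXI = 171
421 + 571 = 992
992 - 171 = 821

DCCCXXI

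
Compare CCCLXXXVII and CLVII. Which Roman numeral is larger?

CCCLXXXVII = 387
CLVII = 157
387 is larger

CCCLXXXVII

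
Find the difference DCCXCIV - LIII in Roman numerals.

DCCXCIV = 794
LIII = 53
794 - 53 = 741

DCCXLI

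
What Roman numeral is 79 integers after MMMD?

MMMD = 3500
3500 + 79 = 3579

MMMDLXXIX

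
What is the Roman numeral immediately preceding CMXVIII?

CMXVIII = 918; previous is 917

CMXVII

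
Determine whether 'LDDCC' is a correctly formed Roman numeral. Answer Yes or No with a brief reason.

'LDDCC': D should not appear more than once

No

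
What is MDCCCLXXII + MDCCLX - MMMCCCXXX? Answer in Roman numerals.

MDCCCLXXII = 1872, MDCCLX = 1760, MMMCCCXXX = 3330
1872 + 1760 = 3632
3632 - 3330 = 302

CCCII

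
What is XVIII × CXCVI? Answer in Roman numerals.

XVIII = 18
CXCVI = 196
18 × 196 = 3528

MMMDXXVIII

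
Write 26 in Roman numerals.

Convert 26 to Roman numerals:
  26 contains 2×10 (XX)
  6 contains 1×5 (V)
  1 contains 1×1 (I)

XXVI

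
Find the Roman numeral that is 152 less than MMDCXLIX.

MMDCXLIX = 2649
2649 - 152 = 2497

MMCDXCVII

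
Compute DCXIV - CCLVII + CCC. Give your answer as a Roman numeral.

DCXIV = 614, CCLVII = 257, CCC = 300
614 - 257 = 357
357 + 300 = 657

DCLVII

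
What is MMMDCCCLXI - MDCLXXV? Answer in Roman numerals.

MMMDCCCLXI = 3861
MDCLXXV = 1675
3861 - 1675 = 2186

MMCLXXXVI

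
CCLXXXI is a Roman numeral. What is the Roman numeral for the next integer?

CCLXXXI = 281; next is 282

CCLXXXII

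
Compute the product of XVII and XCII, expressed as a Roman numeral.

XVII = 17
XCII = 92
17 × 92 = 1564

MDLXIV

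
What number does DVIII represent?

DVIII: D=500, V=5, I=1, I=1, I=1
500 + 5 + 1 + 1 + 1 = 508

508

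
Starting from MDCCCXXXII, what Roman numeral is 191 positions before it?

MDCCCXXXII = 1832
1832 - 191 = 1641

MDCXLI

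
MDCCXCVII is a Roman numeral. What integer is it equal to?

MDCCXCVII: M=1000, D=500, C=100, C=100, XC=90, V=5, I=1, I=1
1000 + 500 + 100 + 100 + 90 + 5 + 1 + 1 = 1797

1797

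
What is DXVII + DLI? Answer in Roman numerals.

DXVII = 517
DLI = 551
517 + 551 = 1068

MLXVIII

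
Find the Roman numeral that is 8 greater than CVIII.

CVIII = 108
108 + 8 = 116

CXVI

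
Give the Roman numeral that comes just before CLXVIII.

CLXVIII = 168; previous is 167

CLXVII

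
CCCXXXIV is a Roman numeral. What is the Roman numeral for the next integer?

CCCXXXIV = 334, so the next integer is 334 + 1 = 335

CCCXXXV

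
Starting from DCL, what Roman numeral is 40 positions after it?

DCL = 650
650 + 40 = 690

DCXC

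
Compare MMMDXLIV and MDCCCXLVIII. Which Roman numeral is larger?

MMMDXLIV = 3544
MDCCCXLVIII = 1848
3544 is larger

MMMDXLIV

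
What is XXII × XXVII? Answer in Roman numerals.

XXII = 22
XXVII = 27
22 × 27 = 594

DXCIV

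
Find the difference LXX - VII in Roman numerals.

LXX = 70
VII = 7
70 - 7 = 63

LXIII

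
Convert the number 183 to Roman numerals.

Convert 183 to Roman numerals:
  183 contains 1×100 (C)
  83 contains 1×50 (L)
  33 contains 3×10 (XXX)
  3 contains 3×1 (III)

CLXXXIII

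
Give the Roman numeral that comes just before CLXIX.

CLXIX = 169, so the previous integer is 169 - 1 = 168

CLXVIII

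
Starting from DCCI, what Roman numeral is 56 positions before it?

DCCI = 701
701 - 56 = 645

DCXLV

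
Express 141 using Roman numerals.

Convert 141 to Roman numerals:
  141 contains 1×100 (C)
  41 contains 1×40 (XL)
  1 contains 1×1 (I)

CXLI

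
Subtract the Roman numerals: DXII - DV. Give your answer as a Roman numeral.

DXII = 512
DV = 505
512 - 505 = 7

VII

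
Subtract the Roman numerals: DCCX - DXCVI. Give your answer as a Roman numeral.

DCCX = 710
DXCVI = 596
710 - 596 = 114

CXIV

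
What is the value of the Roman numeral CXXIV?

CXXIV: C=100, X=10, X=10, IV=4
100 + 10 + 10 + 4 = 124

124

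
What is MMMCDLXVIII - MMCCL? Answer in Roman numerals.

MMMCDLXVIII = 3468
MMCCL = 2250
3468 - 2250 = 1218

MCCXVIII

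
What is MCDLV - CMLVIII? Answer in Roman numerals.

MCDLV = 1455
CMLVIII = 958
1455 - 958 = 497

CDXCVII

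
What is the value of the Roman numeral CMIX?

CMIX: CM=900, IX=9
900 + 9 = 909

909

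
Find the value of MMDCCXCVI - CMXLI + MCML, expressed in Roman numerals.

MMDCCXCVI = 2796, CMXLI = 941, MCML = 1950
2796 - 941 = 1855
1855 + 1950 = 3805

MMMDCCCV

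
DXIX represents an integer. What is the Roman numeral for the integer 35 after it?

DXIX = 519
519 + 35 = 554

DLIV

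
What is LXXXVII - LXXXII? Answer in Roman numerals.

LXXXVII = 87
LXXXII = 82
87 - 82 = 5

V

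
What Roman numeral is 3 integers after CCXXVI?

CCXXVI = 226
226 + 3 = 229

CCXXIX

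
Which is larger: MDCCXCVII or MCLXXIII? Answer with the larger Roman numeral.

MDCCXCVII = 1797
MCLXXIII = 1173
1797 is larger

MDCCXCVII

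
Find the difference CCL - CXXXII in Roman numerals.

CCL = 250
CXXXII = 132
250 - 132 = 118

CXVIII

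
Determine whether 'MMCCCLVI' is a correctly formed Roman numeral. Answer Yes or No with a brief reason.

'MMCCCLVI': Check the rules: uses only the symbols I, V, X, L, C, D, M; no symbol is repeated more than three times in a row; V, L and D each appear at most once; no smaller symbol precedes a larger one (values never increase from left to right). Value: M (1000) + M (1000) + C (100) + C (100) + C (100) + L (50) + V (5) + I (1) = 2356. So it is a valid standard Roman numeral.

Yes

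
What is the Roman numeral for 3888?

Convert 3888 to Roman numerals:
  3888 contains 3×1000 (MMM)
  888 contains 1×500 (D)
  388 contains 3×100 (CCC)
  88 contains 1×50 (L)
  38 contains 3×10 (XXX)
  8 contains 1×5 (V)
  3 contains 3×1 (III)

MMMDCCCLXXXVIII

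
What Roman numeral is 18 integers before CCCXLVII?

CCCXLVII = 347
347 - 18 = 329

CCCXXIX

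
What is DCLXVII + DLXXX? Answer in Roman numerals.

DCLXVII = 667
DLXXX = 580
667 + 580 = 1247

MCCXLVII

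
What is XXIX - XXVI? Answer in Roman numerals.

XXIX = 29
XXVI = 26
29 - 26 = 3

III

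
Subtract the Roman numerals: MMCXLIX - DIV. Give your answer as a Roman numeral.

MMCXLIX = 2149
DIV = 504
2149 - 504 = 1645

MDCXLV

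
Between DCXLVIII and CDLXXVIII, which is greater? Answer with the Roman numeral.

DCXLVIII = 648
CDLXXVIII = 478
648 is larger

DCXLVIII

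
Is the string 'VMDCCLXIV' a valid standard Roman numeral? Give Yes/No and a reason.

'VMDCCLXIV': V should not appear more than once

No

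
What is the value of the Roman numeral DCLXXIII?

DCLXXIII: D=500, C=100, L=50, X=10, X=10, I=1, I=1, I=1
500 + 100 + 50 + 10 + 10 + 1 + 1 + 1 = 673

673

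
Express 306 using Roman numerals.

Convert 306 to Roman numerals:
  306 contains 3×100 (CCC)
  6 contains 1×5 (V)
  1 contains 1×1 (I)

CCCVI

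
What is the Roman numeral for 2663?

Convert 2663 to Roman numerals:
  2663 contains 2×1000 (MM)
  663 contains 1×500 (D)
  163 contains 1×100 (C)
  63 contains 1×50 (L)
  13 contains 1×10 (X)
  3 contains 3×1 (III)

MMDCLXIII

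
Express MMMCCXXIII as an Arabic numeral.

MMMCCXXIII: M=1000, M=1000, M=1000, C=100, C=100, X=10, X=10, I=1, I=1, I=1
1000 + 1000 + 1000 + 100 + 100 + 10 + 10 + 1 + 1 + 1 = 3223

3223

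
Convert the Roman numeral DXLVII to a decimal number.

DXLVII: D=500, XL=40, V=5, I=1, I=1
500 + 40 + 5 + 1 + 1 = 547

547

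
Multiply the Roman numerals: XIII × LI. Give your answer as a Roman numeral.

XIII = 13
LI = 51
13 × 51 = 663

DCLXIII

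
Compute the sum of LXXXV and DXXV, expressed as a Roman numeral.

LXXXV = 85
DXXV = 525
85 + 525 = 610

DCX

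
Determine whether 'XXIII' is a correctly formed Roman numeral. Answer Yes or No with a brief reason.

'XXIII': Check the rules: uses only the symbols I, V, X, L, C, D, M; no symbol is repeated more than three times in a row; V, L and D each appear at most once; no smaller symbol precedes a larger one (values never increase from left to right). Value: X (10) + X (10) + I (1) + I (1) + I (1) = 23. So it is a valid standard Roman numeral.

Yes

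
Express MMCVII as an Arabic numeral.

MMCVII: M=1000, M=1000, C=100, V=5, I=1, I=1
1000 + 1000 + 100 + 5 + 1 + 1 = 2107

2107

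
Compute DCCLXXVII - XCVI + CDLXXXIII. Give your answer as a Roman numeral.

DCCLXXVII = 777, XCVI = 96, CDLXXXIII = 483
777 - 96 = 681
681 + 483 = 1164

MCLXIV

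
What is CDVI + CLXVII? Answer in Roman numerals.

CDVI = 406
CLXVII = 167
406 + 167 = 573

DLXXIII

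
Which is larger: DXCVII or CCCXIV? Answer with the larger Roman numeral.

DXCVII = 597
CCCXIV = 314
597 is larger

DXCVII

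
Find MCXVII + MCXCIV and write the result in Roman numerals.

MCXVII = 1117
MCXCIV = 1194
1117 + 1194 = 2311

MMCCCXI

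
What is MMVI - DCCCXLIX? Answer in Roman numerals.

MMVI = 2006
DCCCXLIX = 849
2006 - 849 = 1157

MCLVII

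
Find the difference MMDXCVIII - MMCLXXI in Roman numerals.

MMDXCVIII = 2598
MMCLXXI = 2171
2598 - 2171 = 427

CDXXVII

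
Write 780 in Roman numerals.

Convert 780 to Roman numerals:
  780 contains 1×500 (D)
  280 contains 2×100 (CC)
  80 contains 1×50 (L)
  30 contains 3×10 (XXX)

DCCLXXX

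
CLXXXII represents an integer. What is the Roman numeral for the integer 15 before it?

CLXXXII = 182
182 - 15 = 167

CLXVII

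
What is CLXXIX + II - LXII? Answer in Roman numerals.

CLXXIX = 179, II = 2, LXII = 62
179 + 2 = 181
181 - 62 = 119

CXIX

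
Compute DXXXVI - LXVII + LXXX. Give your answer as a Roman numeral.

DXXXVI = 536, LXVII = 67, LXXX = 80
536 - 67 = 469
469 + 80 = 549

DXLIX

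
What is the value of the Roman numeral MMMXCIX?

MMMXCIX: M=1000, M=1000, M=1000, XC=90, IX=9
1000 + 1000 + 1000 + 90 + 9 = 3099

3099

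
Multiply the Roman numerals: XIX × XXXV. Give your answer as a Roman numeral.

XIX = 19
XXXV = 35
19 × 35 = 665

DCLXV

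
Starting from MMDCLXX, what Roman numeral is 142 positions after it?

MMDCLXX = 2670
2670 + 142 = 2812

MMDCCCXII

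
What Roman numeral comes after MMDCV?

MMDCV = 2605; next is 2606

MMDCVI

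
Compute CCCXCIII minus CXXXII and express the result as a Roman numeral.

CCCXCIII = 393
CXXXII = 132
393 - 132 = 261

CCLXI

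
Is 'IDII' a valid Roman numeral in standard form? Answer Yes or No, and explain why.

'IDII': Invalid subtractive combination: ID

No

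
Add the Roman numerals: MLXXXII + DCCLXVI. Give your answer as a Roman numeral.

MLXXXII = 1082
DCCLXVI = 766
1082 + 766 = 1848

MDCCCXLVIII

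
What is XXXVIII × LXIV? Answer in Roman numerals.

XXXVIII = 38
LXIV = 64
38 × 64 = 2432

MMCDXXXII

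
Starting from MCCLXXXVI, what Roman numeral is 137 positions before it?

MCCLXXXVI = 1286
1286 - 137 = 1149

MCXLIX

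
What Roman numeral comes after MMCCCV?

MMCCCV = 2305; next is 2306

MMCCCVI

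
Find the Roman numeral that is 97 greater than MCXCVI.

MCXCVI = 1196
1196 + 97 = 1293

MCCXCIII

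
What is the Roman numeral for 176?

Convert 176 to Roman numerals:
  176 contains 1×100 (C)
  76 contains 1×50 (L)
  26 contains 2×10 (XX)
  6 contains 1×5 (V)
  1 contains 1×1 (I)

CLXXVI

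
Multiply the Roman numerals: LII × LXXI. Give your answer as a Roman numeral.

LII = 52
LXXI = 71
52 × 71 = 3692

MMMDCXCII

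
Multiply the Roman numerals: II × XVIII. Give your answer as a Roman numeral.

II = 2
XVIII = 18
2 × 18 = 36

XXXVI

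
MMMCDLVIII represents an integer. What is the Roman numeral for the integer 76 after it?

MMMCDLVIII = 3458
3458 + 76 = 3534

MMMDXXXIV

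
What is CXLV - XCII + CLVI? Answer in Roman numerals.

CXLV = 145, XCII = 92, CLVI = 156
145 - 92 = 53
53 + 156 = 209

CCIX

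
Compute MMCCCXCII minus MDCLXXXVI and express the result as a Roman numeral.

MMCCCXCII = 2392
MDCLXXXVI = 1686
2392 - 1686 = 706

DCCVI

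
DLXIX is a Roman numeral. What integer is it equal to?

DLXIX: D=500, L=50, X=10, IX=9
500 + 50 + 10 + 9 = 569

569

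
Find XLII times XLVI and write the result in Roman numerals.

XLII = 42
XLVI = 46
42 × 46 = 1932

MCMXXXII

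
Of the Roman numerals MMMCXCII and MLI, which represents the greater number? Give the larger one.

MMMCXCII = 3192
MLI = 1051
3192 is larger

MMMCXCII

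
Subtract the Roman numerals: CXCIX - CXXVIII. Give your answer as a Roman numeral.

CXCIX = 199
CXXVIII = 128
199 - 128 = 71

LXXI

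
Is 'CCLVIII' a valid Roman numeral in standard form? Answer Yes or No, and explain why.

'CCLVIII': Check the rules: uses only the symbols I, V, X, L, C, D, M; no symbol is repeated more than three times in a row; V, L and D each appear at most once; no smaller symbol precedes a larger one (values never increase from left to right). Value: C (100) + C (100) + L (50) + V (5) + I (1) + I (1) + I (1) = 258. So it is a valid standard Roman numeral.

Yes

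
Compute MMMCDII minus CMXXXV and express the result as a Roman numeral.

MMMCDII = 3402
CMXXXV = 935
3402 - 935 = 2467

MMCDLXVII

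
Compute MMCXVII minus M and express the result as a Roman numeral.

MMCXVII = 2117
M = 1000
2117 - 1000 = 1117

MCXVII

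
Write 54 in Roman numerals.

Convert 54 to Roman numerals:
  54 contains 1×50 (L)
  4 contains 1×4 (IV)

LIV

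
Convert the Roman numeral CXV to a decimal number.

CXV: C=100, X=10, V=5
100 + 10 + 5 = 115

115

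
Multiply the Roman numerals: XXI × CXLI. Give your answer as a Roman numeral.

XXI = 21
CXLI = 141
21 × 141 = 2961

MMCMLXI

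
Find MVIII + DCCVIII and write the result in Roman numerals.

MVIII = 1008
DCCVIII = 708
1008 + 708 = 1716

MDCCXVI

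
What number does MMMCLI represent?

MMMCLI: M=1000, M=1000, M=1000, C=100, L=50, I=1
1000 + 1000 + 1000 + 100 + 50 + 1 = 3151

3151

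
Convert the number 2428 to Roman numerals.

Convert 2428 to Roman numerals:
  2428 contains 2×1000 (MM)
  428 contains 1×400 (CD)
  28 contains 2×10 (XX)
  8 contains 1×5 (V)
  3 contains 3×1 (III)

MMCDXXVIII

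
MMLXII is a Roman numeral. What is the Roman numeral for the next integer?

MMLXII = 2062; next is 2063

MMLXIII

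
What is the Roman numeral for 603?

Convert 603 to Roman numerals:
  603 contains 1×500 (D)
  103 contains 1×100 (C)
  3 contains 3×1 (III)

DCIII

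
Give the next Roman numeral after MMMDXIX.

MMMDXIX = 3519, so the next integer is 3519 + 1 = 3520

MMMDXX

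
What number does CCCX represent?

CCCX: C=100, C=100, C=100, X=10
100 + 100 + 100 + 10 = 310

310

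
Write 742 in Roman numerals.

Convert 742 to Roman numerals:
  742 contains 1×500 (D)
  242 contains 2×100 (CC)
  42 contains 1×40 (XL)
  2 contains 2×1 (II)

DCCXLII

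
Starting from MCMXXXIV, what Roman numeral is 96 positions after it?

MCMXXXIV = 1934
1934 + 96 = 2030

MMXXX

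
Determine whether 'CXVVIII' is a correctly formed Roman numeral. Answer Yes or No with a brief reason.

'CXVVIII': V should not appear more than once

No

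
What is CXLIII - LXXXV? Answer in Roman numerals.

CXLIII = 143
LXXXV = 85
143 - 85 = 58

LVIII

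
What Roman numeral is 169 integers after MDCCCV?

MDCCCV = 1805
1805 + 169 = 1974

MCMLXXIV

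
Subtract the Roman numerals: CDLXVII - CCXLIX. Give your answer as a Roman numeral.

CDLXVII = 467
CCXLIX = 249
467 - 249 = 218

CCXVIII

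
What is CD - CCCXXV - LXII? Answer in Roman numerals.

CD = 400, CCCXXV = 325, LXII = 62
400 - 325 = 75
75 - 62 = 13

XIII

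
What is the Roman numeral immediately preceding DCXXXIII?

DCXXXIII = 633, so the previous integer is 633 - 1 = 632

DCXXXII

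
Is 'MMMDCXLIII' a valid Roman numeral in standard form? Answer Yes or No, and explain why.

'MMMDCXLIII': Check the rules: uses only the symbols I, V, X, L, C, D, M; no symbol is repeated more than three times in a row; V, L and D each appear at most once; the only place a smaller symbol precedes a larger one is the allowed subtractive pair XL, the symbol right after such a pair (if any) is smaller than the pair's first symbol, and otherwise the values never increase from left to right. Value: M (1000) + M (1000) + M (1000) + D (500) + C (100) + XL (40) + I (1) + I (1) + I (1) = 3643. So it is a valid standard Roman numeral.

Yes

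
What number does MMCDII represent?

MMCDII: M=1000, M=1000, CD=400, I=1, I=1
1000 + 1000 + 400 + 1 + 1 = 2402

2402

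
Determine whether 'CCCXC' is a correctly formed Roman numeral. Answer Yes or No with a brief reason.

'CCCXC': Check the rules: uses only the symbols I, V, X, L, C, D, M; no symbol is repeated more than three times in a row; V, L and D each appear at most once; the only place a smaller symbol precedes a larger one is the allowed subtractive pair XC, the symbol right after such a pair (if any) is smaller than the pair's first symbol, and otherwise the values never increase from left to right. Value: C (100) + C (100) + C (100) + XC (90) = 390. So it is a valid standard Roman numeral.

Yes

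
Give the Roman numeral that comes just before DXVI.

DXVI = 516, so the previous integer is 516 - 1 = 515

DXV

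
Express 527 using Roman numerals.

Convert 527 to Roman numerals:
  527 contains 1×500 (D)
  27 contains 2×10 (XX)
  7 contains 1×5 (V)
  2 contains 2×1 (II)

DXXVII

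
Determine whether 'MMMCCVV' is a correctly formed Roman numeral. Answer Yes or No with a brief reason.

'MMMCCVV': V should not appear more than once

No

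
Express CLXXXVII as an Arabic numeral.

CLXXXVII: C=100, L=50, X=10, X=10, X=10, V=5, I=1, I=1
100 + 50 + 10 + 10 + 10 + 5 + 1 + 1 = 187

187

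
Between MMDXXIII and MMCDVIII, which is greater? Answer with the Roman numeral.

MMDXXIII = 2523
MMCDVIII = 2408
2523 is larger

MMDXXIII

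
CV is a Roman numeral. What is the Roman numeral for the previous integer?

CV = 105; previous is 104

CIV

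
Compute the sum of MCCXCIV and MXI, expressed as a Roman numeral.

MCCXCIV = 1294
MXI = 1011
1294 + 1011 = 2305

MMCCCV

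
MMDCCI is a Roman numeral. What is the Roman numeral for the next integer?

MMDCCI = 2701, so the next integer is 2701 + 1 = 2702

MMDCCII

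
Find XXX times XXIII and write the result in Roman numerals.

XXX = 30
XXIII = 23
30 × 23 = 690

DCXC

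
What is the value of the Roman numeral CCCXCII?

CCCXCII: C=100, C=100, C=100, XC=90, I=1, I=1
100 + 100 + 100 + 90 + 1 + 1 = 392

392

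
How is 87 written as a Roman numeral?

Convert 87 to Roman numerals:
  87 contains 1×50 (L)
  37 contains 3×10 (XXX)
  7 contains 1×5 (V)
  2 contains 2×1 (II)

LXXXVII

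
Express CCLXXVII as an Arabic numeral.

CCLXXVII: C=100, C=100, L=50, X=10, X=10, V=5, I=1, I=1
100 + 100 + 50 + 10 + 10 + 5 + 1 + 1 = 277

277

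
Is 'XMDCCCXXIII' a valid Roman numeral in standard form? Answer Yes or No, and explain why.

'XMDCCCXXIII': Invalid subtractive combination: XM

No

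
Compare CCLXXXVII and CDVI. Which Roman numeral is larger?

CCLXXXVII = 287
CDVI = 406
406 is larger

CDVI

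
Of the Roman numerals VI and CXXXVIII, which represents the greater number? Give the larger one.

VI = 6
CXXXVIII = 138
138 is larger

CXXXVIII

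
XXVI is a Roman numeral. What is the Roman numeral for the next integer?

XXVI = 26, so the next integer is 26 + 1 = 27

XXVII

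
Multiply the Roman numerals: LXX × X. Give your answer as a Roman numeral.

LXX = 70
X = 10
70 × 10 = 700

DCC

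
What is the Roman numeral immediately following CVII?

CVII = 107, so the next integer is 107 + 1 = 108

CVIII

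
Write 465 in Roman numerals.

Convert 465 to Roman numerals:
  465 contains 1×400 (CD)
  65 contains 1×50 (L)
  15 contains 1×10 (X)
  5 contains 1×5 (V)

CDLXV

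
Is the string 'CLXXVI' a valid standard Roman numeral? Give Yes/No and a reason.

'CLXXVI': Check the rules: uses only the symbols I, V, X, L, C, D, M; no symbol is repeated more than three times in a row; V, L and D each appear at most once; no smaller symbol precedes a larger one (values never increase from left to right). Value: C (100) + L (50) + X (10) + X (10) + V (5) + I (1) = 176. So it is a valid standard Roman numeral.

Yes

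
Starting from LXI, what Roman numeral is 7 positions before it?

LXI = 61
61 - 7 = 54

LIV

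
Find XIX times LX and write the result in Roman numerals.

XIX = 19
LX = 60
19 × 60 = 1140

MCXL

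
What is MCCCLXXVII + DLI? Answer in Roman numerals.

MCCCLXXVII = 1377
DLI = 551
1377 + 551 = 1928

MCMXXVIII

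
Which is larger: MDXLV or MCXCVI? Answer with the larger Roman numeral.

MDXLV = 1545
MCXCVI = 1196
1545 is larger

MDXLV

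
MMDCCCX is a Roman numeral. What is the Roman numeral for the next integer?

MMDCCCX = 2810; next is 2811

MMDCCCXI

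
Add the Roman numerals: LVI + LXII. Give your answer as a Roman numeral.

LVI = 56
LXII = 62
56 + 62 = 118

CXVIII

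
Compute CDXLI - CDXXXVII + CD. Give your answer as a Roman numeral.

CDXLI = 441, CDXXXVII = 437, CD = 400
441 - 437 = 4
4 + 400 = 404

CDIV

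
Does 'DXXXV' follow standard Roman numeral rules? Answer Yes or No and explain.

'DXXXV': Check the rules: uses only the symbols I, V, X, L, C, D, M; no symbol is repeated more than three times in a row; V, L and D each appear at most once; no smaller symbol precedes a larger one (values never increase from left to right). Value: D (500) + X (10) + X (10) + X (10) + V (5) = 535. So it is a valid standard Roman numeral.

Yes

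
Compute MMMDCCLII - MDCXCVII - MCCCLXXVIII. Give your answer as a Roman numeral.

MMMDCCLII = 3752, MDCXCVII = 1697, MCCCLXXVIII = 1378
3752 - 1697 = 2055
2055 - 1378 = 677

DCLXXVII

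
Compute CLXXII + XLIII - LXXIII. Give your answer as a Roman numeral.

CLXXII = 172, XLIII = 43, LXXIII = 73
172 + 43 = 215
215 - 73 = 142

CXLII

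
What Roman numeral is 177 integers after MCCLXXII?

MCCLXXII = 1272
1272 + 177 = 1449

MCDXLIX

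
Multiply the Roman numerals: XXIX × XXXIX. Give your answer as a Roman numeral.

XXIX = 29
XXXIX = 39
29 × 39 = 1131

MCXXXI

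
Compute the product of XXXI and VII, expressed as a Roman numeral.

XXXI = 31
VII = 7
31 × 7 = 217

CCXVII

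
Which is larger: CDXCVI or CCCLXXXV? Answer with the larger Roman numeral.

CDXCVI = 496
CCCLXXXV = 385
496 is larger

CDXCVI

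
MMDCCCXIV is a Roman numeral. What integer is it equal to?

MMDCCCXIV: M=1000, M=1000, D=500, C=100, C=100, C=100, X=10, IV=4
1000 + 1000 + 500 + 100 + 100 + 100 + 10 + 4 = 2814

2814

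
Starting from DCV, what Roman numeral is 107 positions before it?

DCV = 605
605 - 107 = 498

CDXCVIII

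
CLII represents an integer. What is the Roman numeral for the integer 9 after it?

CLII = 152
152 + 9 = 161

CLXI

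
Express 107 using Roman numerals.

Convert 107 to Roman numerals:
  107 contains 1×100 (C)
  7 contains 1×5 (V)
  2 contains 2×1 (II)

CVII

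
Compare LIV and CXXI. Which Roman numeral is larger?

LIV = 54
CXXI = 121
121 is larger

CXXI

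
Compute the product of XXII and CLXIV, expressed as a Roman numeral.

XXII = 22
CLXIV = 164
22 × 164 = 3608

MMMDCVIII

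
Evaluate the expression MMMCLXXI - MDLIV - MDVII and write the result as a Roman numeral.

MMMCLXXI = 3171, MDLIV = 1554, MDVII = 1507
3171 - 1554 = 1617
1617 - 1507 = 110

CX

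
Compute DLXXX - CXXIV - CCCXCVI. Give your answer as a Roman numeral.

DLXXX = 580, CXXIV = 124, CCCXCVI = 396
580 - 124 = 456
456 - 396 = 60

LX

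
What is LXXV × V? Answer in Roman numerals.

LXXV = 75
V = 5
75 × 5 = 375

CCCLXXV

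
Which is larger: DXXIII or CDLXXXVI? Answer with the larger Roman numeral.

DXXIII = 523
CDLXXXVI = 486
523 is larger

DXXIII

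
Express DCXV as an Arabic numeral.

DCXV: D=500, C=100, X=10, V=5
500 + 100 + 10 + 5 = 615

615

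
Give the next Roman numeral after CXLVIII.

CXLVIII = 148; next is 149

CXLIX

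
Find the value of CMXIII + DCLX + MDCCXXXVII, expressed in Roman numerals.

CMXIII = 913, DCLX = 660, MDCCXXXVII = 1737
913 + 660 = 1573
1573 + 1737 = 3310

MMMCCCX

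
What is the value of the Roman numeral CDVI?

CDVI: CD=400, V=5, I=1
400 + 5 + 1 = 406

406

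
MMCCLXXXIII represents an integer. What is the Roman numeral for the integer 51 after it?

MMCCLXXXIII = 2283
2283 + 51 = 2334

MMCCCXXXIV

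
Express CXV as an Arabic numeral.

CXV: C=100, X=10, V=5
100 + 10 + 5 = 115

115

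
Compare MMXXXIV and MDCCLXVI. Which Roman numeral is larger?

MMXXXIV = 2034
MDCCLXVI = 1766
2034 is larger

MMXXXIV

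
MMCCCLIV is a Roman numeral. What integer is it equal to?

MMCCCLIV: M=1000, M=1000, C=100, C=100, C=100, L=50, IV=4
1000 + 1000 + 100 + 100 + 100 + 50 + 4 = 2354

2354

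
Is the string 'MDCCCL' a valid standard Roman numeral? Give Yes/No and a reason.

'MDCCCL': Check the rules: uses only the symbols I, V, X, L, C, D, M; no symbol is repeated more than three times in a row; V, L and D each appear at most once; no smaller symbol precedes a larger one (values never increase from left to right). Value: M (1000) + D (500) + C (100) + C (100) + C (100) + L (50) = 1850. So it is a valid standard Roman numeral.

Yes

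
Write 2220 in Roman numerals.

Convert 2220 to Roman numerals:
  2220 contains 2×1000 (MM)
  220 contains 2×100 (CC)
  20 contains 2×10 (XX)

MMCCXX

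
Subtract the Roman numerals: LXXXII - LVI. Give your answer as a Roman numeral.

LXXXII = 82
LVI = 56
82 - 56 = 26

XXVI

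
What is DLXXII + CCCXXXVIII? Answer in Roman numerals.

DLXXII = 572
CCCXXXVIII = 338
572 + 338 = 910

CMX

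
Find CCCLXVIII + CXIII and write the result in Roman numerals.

CCCLXVIII = 368
CXIII = 113
368 + 113 = 481

CDLXXXI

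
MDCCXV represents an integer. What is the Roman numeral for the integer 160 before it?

MDCCXV = 1715
1715 - 160 = 1555

MDLV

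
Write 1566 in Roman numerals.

Convert 1566 to Roman numerals:
  1566 contains 1×1000 (M)
  566 contains 1×500 (D)
  66 contains 1×50 (L)
  16 contains 1×10 (X)
  6 contains 1×5 (V)
  1 contains 1×1 (I)

MDLXVI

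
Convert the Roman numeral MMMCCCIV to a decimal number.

MMMCCCIV: M=1000, M=1000, M=1000, C=100, C=100, C=100, IV=4
1000 + 1000 + 1000 + 100 + 100 + 100 + 4 = 3304

3304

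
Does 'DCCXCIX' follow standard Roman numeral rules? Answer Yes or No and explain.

'DCCXCIX': Check the rules: uses only the symbols I, V, X, L, C, D, M; no symbol is repeated more than three times in a row; V, L and D each appear at most once; the only places a smaller symbol precedes a larger one are the allowed subtractive pairs XC, IX, the symbol right after such a pair (if any) is smaller than the pair's first symbol, and otherwise the values never increase from left to right. Value: D (500) + C (100) + C (100) + XC (90) + IX (9) = 799. So it is a valid standard Roman numeral.

Yes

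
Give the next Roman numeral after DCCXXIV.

DCCXXIV = 724; next is 725

DCCXXV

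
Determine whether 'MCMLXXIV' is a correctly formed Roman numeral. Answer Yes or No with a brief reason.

'MCMLXXIV': Check the rules: uses only the symbols I, V, X, L, C, D, M; no symbol is repeated more than three times in a row; V, L and D each appear at most once; the only places a smaller symbol precedes a larger one are the allowed subtractive pairs CM, IV, the symbol right after such a pair (if any) is smaller than the pair's first symbol, and otherwise the values never increase from left to right. Value: M (1000) + CM (900) + L (50) + X (10) + X (10) + IV (4) = 1974. So it is a valid standard Roman numeral.

Yes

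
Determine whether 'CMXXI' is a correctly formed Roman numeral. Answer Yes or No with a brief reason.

'CMXXI': Check the rules: uses only the symbols I, V, X, L, C, D, M; no symbol is repeated more than three times in a row; V, L and D each appear at most once; the only place a smaller symbol precedes a larger one is the allowed subtractive pair CM, the symbol right after such a pair (if any) is smaller than the pair's first symbol, and otherwise the values never increase from left to right. Value: CM (900) + X (10) + X (10) + I (1) = 921. So it is a valid standard Roman numeral.

Yes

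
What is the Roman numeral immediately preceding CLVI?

CLVI = 156; previous is 155

CLV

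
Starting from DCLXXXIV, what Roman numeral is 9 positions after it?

DCLXXXIV = 684
684 + 9 = 693

DCXCIII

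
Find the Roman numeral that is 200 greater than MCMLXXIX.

MCMLXXIX = 1979
1979 + 200 = 2179

MMCLXXIX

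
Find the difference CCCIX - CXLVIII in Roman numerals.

CCCIX = 309
CXLVIII = 148
309 - 148 = 161

CLXI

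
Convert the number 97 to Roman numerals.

Convert 97 to Roman numerals:
  97 contains 1×90 (XC)
  7 contains 1×5 (V)
  2 contains 2×1 (II)

XCVII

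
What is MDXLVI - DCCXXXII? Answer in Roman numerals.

MDXLVI = 1546
DCCXXXII = 732
1546 - 732 = 814

DCCCXIV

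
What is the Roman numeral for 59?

Convert 59 to Roman numerals:
  59 contains 1×50 (L)
  9 contains 1×9 (IX)

LIX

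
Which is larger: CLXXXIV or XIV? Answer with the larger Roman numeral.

CLXXXIV = 184
XIV = 14
184 is larger

CLXXXIV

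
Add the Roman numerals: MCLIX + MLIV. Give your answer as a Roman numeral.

MCLIX = 1159
MLIV = 1054
1159 + 1054 = 2213

MMCCXIII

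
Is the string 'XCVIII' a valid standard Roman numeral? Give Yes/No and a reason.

'XCVIII': Check the rules: uses only the symbols I, V, X, L, C, D, M; no symbol is repeated more than three times in a row; V, L and D each appear at most once; the only place a smaller symbol precedes a larger one is the allowed subtractive pair XC, the symbol right after such a pair (if any) is smaller than the pair's first symbol, and otherwise the values never increase from left to right. Value: XC (90) + V (5) + I (1) + I (1) + I (1) = 98. So it is a valid standard Roman numeral.

Yes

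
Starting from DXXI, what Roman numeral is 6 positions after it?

DXXI = 521
521 + 6 = 527

DXXVII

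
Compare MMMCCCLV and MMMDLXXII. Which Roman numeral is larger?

MMMCCCLV = 3355
MMMDLXXII = 3572
3572 is larger

MMMDLXXII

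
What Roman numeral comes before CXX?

CXX = 120; previous is 119

CXIX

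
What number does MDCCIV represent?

MDCCIV: M=1000, D=500, C=100, C=100, IV=4
1000 + 500 + 100 + 100 + 4 = 1704

1704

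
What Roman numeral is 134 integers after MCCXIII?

MCCXIII = 1213
1213 + 134 = 1347

MCCCXLVII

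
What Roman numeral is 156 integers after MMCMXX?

MMCMXX = 2920
2920 + 156 = 3076

MMMLXXVI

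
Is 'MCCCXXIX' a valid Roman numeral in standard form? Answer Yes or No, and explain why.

'MCCCXXIX': Check the rules: uses only the symbols I, V, X, L, C, D, M; no symbol is repeated more than three times in a row; V, L and D each appear at most once; the only place a smaller symbol precedes a larger one is the allowed subtractive pair IX, the symbol right after such a pair (if any) is smaller than the pair's first symbol, and otherwise the values never increase from left to right. Value: M (1000) + C (100) + C (100) + C (100) + X (10) + X (10) + IX (9) = 1329. So it is a valid standard Roman numeral.

Yes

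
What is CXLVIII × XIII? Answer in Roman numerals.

CXLVIII = 148
XIII = 13
148 × 13 = 1924

MCMXXIV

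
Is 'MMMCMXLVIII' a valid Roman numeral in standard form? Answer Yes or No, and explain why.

'MMMCMXLVIII': Check the rules: uses only the symbols I, V, X, L, C, D, M; no symbol is repeated more than three times in a row; V, L and D each appear at most once; the only places a smaller symbol precedes a larger one are the allowed subtractive pairs CM, XL, the symbol right after such a pair (if any) is smaller than the pair's first symbol, and otherwise the values never increase from left to right. Value: M (1000) + M (1000) + M (1000) + CM (900) + XL (40) + V (5) + I (1) + I (1) + I (1) = 3948. So it is a valid standard Roman numeral.

Yes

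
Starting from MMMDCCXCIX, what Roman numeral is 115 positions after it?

MMMDCCXCIX = 3799
3799 + 115 = 3914

MMMCMXIV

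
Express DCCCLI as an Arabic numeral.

DCCCLI: D=500, C=100, C=100, C=100, L=50, I=1
500 + 100 + 100 + 100 + 50 + 1 = 851

851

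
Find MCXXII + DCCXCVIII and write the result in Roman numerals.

MCXXII = 1122
DCCXCVIII = 798
1122 + 798 = 1920

MCMXX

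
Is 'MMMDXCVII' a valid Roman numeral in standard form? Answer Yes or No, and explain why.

'MMMDXCVII': Check the rules: uses only the symbols I, V, X, L, C, D, M; no symbol is repeated more than three times in a row; V, L and D each appear at most once; the only place a smaller symbol precedes a larger one is the allowed subtractive pair XC, the symbol right after such a pair (if any) is smaller than the pair's first symbol, and otherwise the values never increase from left to right. Value: M (1000) + M (1000) + M (1000) + D (500) + XC (90) + V (5) + I (1) + I (1) = 3597. So it is a valid standard Roman numeral.

Yes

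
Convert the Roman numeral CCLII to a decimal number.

CCLII: C=100, C=100, L=50, I=1, I=1
100 + 100 + 50 + 1 + 1 = 252

252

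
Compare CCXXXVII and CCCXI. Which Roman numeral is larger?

CCXXXVII = 237
CCCXI = 311
311 is larger

CCCXI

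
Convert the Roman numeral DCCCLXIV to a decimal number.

DCCCLXIV: D=500, C=100, C=100, C=100, L=50, X=10, IV=4
500 + 100 + 100 + 100 + 50 + 10 + 4 = 864

864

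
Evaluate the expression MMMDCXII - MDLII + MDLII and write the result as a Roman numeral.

MMMDCXII = 3612, MDLII = 1552, MDLII = 1552
3612 - 1552 = 2060
2060 + 1552 = 3612

MMMDCXII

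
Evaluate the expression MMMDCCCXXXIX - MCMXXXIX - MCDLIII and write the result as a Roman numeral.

MMMDCCCXXXIX = 3839, MCMXXXIX = 1939, MCDLIII = 1453
3839 - 1939 = 1900
1900 - 1453 = 447

CDXLVII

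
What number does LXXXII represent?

LXXXII: L=50, X=10, X=10, X=10, I=1, I=1
50 + 10 + 10 + 10 + 1 + 1 = 82

82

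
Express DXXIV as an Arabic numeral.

DXXIV: D=500, X=10, X=10, IV=4
500 + 10 + 10 + 4 = 524

524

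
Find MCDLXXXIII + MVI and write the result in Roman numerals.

MCDLXXXIII = 1483
MVI = 1006
1483 + 1006 = 2489

MMCDLXXXIX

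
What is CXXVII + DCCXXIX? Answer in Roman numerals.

CXXVII = 127
DCCXXIX = 729
127 + 729 = 856

DCCCLVI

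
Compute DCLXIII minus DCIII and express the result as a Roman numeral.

DCLXIII = 663
DCIII = 603
663 - 603 = 60

LX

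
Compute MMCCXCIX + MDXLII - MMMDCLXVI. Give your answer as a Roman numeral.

MMCCXCIX = 2299, MDXLII = 1542, MMMDCLXVI = 3666
2299 + 1542 = 3841
3841 - 3666 = 175

CLXXV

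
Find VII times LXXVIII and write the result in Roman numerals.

VII = 7
LXXVIII = 78
7 × 78 = 546

DXLVI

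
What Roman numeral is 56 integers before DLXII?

DLXII = 562
562 - 56 = 506

DVI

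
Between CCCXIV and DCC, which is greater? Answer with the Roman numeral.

CCCXIV = 314
DCC = 700
700 is larger

DCC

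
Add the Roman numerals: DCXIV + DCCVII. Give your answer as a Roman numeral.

DCXIV = 614
DCCVII = 707
614 + 707 = 1321

MCCCXXI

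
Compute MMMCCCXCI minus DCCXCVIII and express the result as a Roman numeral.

MMMCCCXCI = 3391
DCCXCVIII = 798
3391 - 798 = 2593

MMDXCIII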